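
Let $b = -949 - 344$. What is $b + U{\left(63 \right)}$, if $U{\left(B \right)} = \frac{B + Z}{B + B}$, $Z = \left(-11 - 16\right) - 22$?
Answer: $- \frac{11636}{9} \approx -1292.9$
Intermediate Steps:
$Z = -49$ ($Z = -27 - 22 = -49$)
$b = -1293$
$U{\left(B \right)} = \frac{-49 + B}{2 B}$ ($U{\left(B \right)} = \frac{B - 49}{B + B} = \frac{-49 + B}{2 B}$)
$b + U{\left(63 \right)} = -1293 + \frac{-49 + 63}{2 \cdot 63} = -1293 + \frac{1}{2} \cdot \frac{1}{63} \cdot 14 = -1293 + \frac{1}{9} = - \frac{11636}{9}$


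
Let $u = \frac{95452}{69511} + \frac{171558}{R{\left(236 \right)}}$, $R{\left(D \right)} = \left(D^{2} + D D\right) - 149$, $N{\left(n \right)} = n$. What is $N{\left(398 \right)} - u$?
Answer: $\frac{1018345369960}{2577537391} \approx 395.08$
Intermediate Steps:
$R{\left(D \right)} = -149 + 2 D^{2}$ ($R{\left(D \right)} = \left(D^{2} + D^{2}\right) - 149 = 2 D^{2} - 149 = -149 + 2 D^{2}$)
$u = \frac{7514511658}{2577537391}$ ($u = \frac{95452}{69511} + \frac{171558}{-149 + 2 \cdot 236^{2}} = 95452 \cdot \frac{1}{69511} + \frac{171558}{-149 + 2 \cdot 55696} = \frac{95452}{69511} + \frac{171558}{-149 + 111392} = \frac{95452}{69511} + \frac{171558}{111243} = \frac{95452}{69511} + 171558 \cdot \frac{1}{111243} = \frac{95452}{69511} + \frac{57186}{37081} = \frac{7514511658}{2577537391} \approx 2.9154$)
$N{\left(398 \right)} - u = 398 - \frac{7514511658}{2577537391} = \frac{1018345369960}{2577537391}$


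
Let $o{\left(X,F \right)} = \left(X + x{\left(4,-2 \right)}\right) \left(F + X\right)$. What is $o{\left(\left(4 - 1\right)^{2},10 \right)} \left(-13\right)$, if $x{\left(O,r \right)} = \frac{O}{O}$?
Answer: $-2470$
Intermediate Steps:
$x{\left(O,r \right)} = 1$
$o{\left(X,F \right)} = \left(1 + X\right) \left(F + X\right)$ ($o{\left(X,F \right)} = \left(X + 1\right) \left(F + X\right) = \left(1 + X\right) \left(F + X\right)$)
$o{\left(\left(4 - 1\right)^{2},10 \right)} \left(-13\right) = \left(10 + \left(4 - 1\right)^{2} + \left(\left(4 - 1\right)^{2}\right)^{2} + 10 \left(4 - 1\right)^{2}\right) \left(-13\right) = \left(10 + 3^{2} + \left(3^{2}\right)^{2} + 10 \cdot 3^{2}\right) \left(-13\right) = \left(10 + 9 + 9^{2} + 10 \cdot 9\right) \left(-13\right) = \left(10 + 9 + 81 + 90\right) \left(-13\right) = 190 \left(-13\right) = -2470$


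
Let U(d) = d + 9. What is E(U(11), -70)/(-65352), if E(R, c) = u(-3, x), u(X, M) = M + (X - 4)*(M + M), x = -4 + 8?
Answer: 13/16338 ≈ 0.00079569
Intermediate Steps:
U(d) = 9 + d
x = 4
u(X, M) = M + 2*M*(-4 + X) (u(X, M) = M + (-4 + X)*(2*M) = M + 2*M*(-4 + X))
E(R, c) = -52 (E(R, c) = 4*(-7 + 2*(-3)) = 4*(-7 - 6) = 4*(-13) = -52)
E(U(11), -70)/(-65352) = -52/(-65352) = -52*(-1/65352) = 13/16338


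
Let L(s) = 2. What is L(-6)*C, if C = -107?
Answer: -214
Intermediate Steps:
L(-6)*C = 2*(-107) = -214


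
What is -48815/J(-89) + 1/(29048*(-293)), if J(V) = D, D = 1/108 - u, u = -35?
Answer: -44870499633061/32180332984 ≈ -1394.3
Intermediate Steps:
D = 3781/108 (D = 1/108 - 1*(-35) = 1/108 + 35 = 3781/108 ≈ 35.009)
J(V) = 3781/108
-48815/J(-89) + 1/(29048*(-293)) = -48815/3781/108 + 1/(29048*(-293)) = -48815*108/3781 + (1/29048)*(-1/293) = -5272020/3781 - 1/8511064 = -44870499633061/32180332984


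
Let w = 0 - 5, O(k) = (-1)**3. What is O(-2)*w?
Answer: 5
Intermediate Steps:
O(k) = -1
w = -5
O(-2)*w = -1*(-5) = 5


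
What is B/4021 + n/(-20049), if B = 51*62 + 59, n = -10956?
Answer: 36210635/26872343 ≈ 1.3475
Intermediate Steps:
B = 3221 (B = 3162 + 59 = 3221)
B/4021 + n/(-20049) = 3221/4021 - 10956/(-20049) = 3221*(1/4021) - 10956*(-1/20049) = 3221/4021 + 3652/6683 = 36210635/26872343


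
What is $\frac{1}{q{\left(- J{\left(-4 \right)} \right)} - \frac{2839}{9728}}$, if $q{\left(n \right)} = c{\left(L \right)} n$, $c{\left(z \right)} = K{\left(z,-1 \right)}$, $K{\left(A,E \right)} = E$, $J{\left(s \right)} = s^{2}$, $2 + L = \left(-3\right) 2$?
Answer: $\frac{9728}{152809} \approx 0.063661$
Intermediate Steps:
$L = -8$ ($L = -2 - 6 = -8$)
$c{\left(z \right)} = -1$
$q{\left(n \right)} = - n$
$\frac{1}{q{\left(- J{\left(-4 \right)} \right)} - \frac{2839}{9728}} = \frac{1}{- \left(-1\right) \left(-4\right)^{2} - \frac{2839}{9728}} = \frac{1}{- \left(-1\right) 16 - \frac{2839}{9728}} = \frac{1}{\left(-1\right) \left(-16\right) - \frac{2839}{9728}} = \frac{1}{16 - \frac{2839}{9728}} = \frac{1}{\frac{152809}{9728}} = \frac{9728}{152809}$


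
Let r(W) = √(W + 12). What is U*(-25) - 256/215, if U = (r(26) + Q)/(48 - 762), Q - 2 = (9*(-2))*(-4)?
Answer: 107483/76755 + 25*√38/714 ≈ 1.6162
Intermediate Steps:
Q = 74 (Q = 2 + (9*(-2))*(-4) = 2 - 18*(-4) = 2 + 72 = 74)
r(W) = √(12 + W)
U = -37/357 - √38/714 (U = (√(12 + 26) + 74)/(48 - 762) = (√38 + 74)/(-714) = (74 + √38)*(-1/714) = -37/357 - √38/714 ≈ -0.11228)
U*(-25) - 256/215 = (-37/357 - √38/714)*(-25) - 256/215 = (925/357 + 25*√38/714) - 256*1/215 = (925/357 + 25*√38/714) - 256/215 = 107483/76755 + 25*√38/714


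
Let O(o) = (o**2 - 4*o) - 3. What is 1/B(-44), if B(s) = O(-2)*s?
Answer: -1/396 ≈ -0.0025253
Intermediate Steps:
O(o) = -3 + o**2 - 4*o
B(s) = 9*s (B(s) = (-3 + (-2)**2 - 4*(-2))*s = (-3 + 4 + 8)*s = 9*s)
1/B(-44) = 1/(9*(-44)) = 1/(-396) = -1/396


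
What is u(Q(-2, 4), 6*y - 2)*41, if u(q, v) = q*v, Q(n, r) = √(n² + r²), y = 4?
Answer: 1804*√5 ≈ 4033.9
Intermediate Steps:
u(Q(-2, 4), 6*y - 2)*41 = (√((-2)² + 4²)*(6*4 - 2))*41 = (√(4 + 16)*(24 - 2))*41 = (√20*22)*41 = ((2*√5)*22)*41 = (44*√5)*41 = 1804*√5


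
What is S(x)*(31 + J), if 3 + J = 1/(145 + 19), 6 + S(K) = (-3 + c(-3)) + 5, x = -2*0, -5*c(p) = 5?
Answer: -22965/164 ≈ -140.03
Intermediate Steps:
c(p) = -1 (c(p) = -1/5*5 = -1)
x = 0
S(K) = -5 (S(K) = -6 + ((-3 - 1) + 5) = -6 + (-4 + 5) = -6 + 1 = -5)
J = -491/164 (J = -3 + 1/(145 + 19) = -3 + 1/164 = -491/164 ≈ -2.9939)
S(x)*(31 + J) = -5*(31 - 491/164) = -5*4593/164 = -22965/164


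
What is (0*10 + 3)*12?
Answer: 36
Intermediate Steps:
(0*10 + 3)*12 = (0 + 3)*12 = 3*12 = 36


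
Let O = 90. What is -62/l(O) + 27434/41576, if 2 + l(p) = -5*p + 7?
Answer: 7392921/9250660 ≈ 0.79918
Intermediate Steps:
l(p) = 5 - 5*p (l(p) = -2 + (-5*p + 7) = -2 + (7 - 5*p) = 5 - 5*p)
-62/l(O) + 27434/41576 = -62/(5 - 5*90) + 27434/41576 = -62/(5 - 450) + 27434*(1/41576) = -62/(-445) + 13717/20788 = -62*(-1/445) + 13717/20788 = 62/445 + 13717/20788 = 7392921/9250660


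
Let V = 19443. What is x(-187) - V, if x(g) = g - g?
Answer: -19443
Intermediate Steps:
x(g) = 0
x(-187) - V = 0 - 1*19443 = 0 - 19443 = -19443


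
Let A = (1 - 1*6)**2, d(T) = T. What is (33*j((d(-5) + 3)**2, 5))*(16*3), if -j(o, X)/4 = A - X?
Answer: -126720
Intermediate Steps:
A = 25 (A = (1 - 6)**2 = (-5)**2 = 25)
j(o, X) = -100 + 4*X (j(o, X) = -4*(25 - X) = -100 + 4*X)
(33*j((d(-5) + 3)**2, 5))*(16*3) = (33*(-100 + 4*5))*(16*3) = (33*(-100 + 20))*48 = (33*(-80))*48 = -2640*48 = -126720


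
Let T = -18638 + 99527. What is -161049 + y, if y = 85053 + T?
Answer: 4893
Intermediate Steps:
T = 80889
y = 165942 (y = 85053 + 80889 = 165942)
-161049 + y = -161049 + 165942 = 4893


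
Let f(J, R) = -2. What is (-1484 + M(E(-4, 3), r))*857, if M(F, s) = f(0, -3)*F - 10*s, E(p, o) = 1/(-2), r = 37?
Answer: -1588021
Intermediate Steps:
E(p, o) = -½
M(F, s) = -10*s - 2*F (M(F, s) = -2*F - 10*s = -10*s - 2*F)
(-1484 + M(E(-4, 3), r))*857 = (-1484 + (-10*37 - 2*(-½)))*857 = (-1484 + (-370 + 1))*857 = (-1484 - 369)*857 = -1853*857 = -1588021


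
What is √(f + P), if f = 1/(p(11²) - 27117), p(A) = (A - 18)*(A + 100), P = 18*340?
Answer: √116018769566/4354 ≈ 78.230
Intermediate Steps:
P = 6120
p(A) = (-18 + A)*(100 + A)
f = -1/4354 (f = 1/((-1800 + (11²)² + 82*11²) - 27117) = 1/((-1800 + 121² + 82*121) - 27117) = 1/((-1800 + 14641 + 9922) - 27117) = 1/(22763 - 27117) = 1/(-4354) = -1/4354 ≈ -0.00022967)
√(f + P) = √(-1/4354 + 6120) = √(26646479/4354) = √116018769566/4354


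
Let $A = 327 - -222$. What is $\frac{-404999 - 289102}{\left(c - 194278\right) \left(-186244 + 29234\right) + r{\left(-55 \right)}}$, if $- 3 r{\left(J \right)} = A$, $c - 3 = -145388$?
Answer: $- \frac{231367}{17776829149} \approx -1.3015 \cdot 10^{-5}$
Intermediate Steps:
$c = -145385$ ($c = 3 - 145388 = -145385$)
$A = 549$ ($A = 327 + 222 = 549$)
$r{\left(J \right)} = -183$ ($r{\left(J \right)} = \left(- \frac{1}{3}\right) 549 = -183$)
$\frac{-404999 - 289102}{\left(c - 194278\right) \left(-186244 + 29234\right) + r{\left(-55 \right)}} = \frac{-404999 - 289102}{\left(-145385 - 194278\right) \left(-186244 + 29234\right) - 183} = - \frac{694101}{\left(-339663\right) \left(-157010\right) - 183} = - \frac{694101}{53330487630 - 183} = - \frac{694101}{53330487447} = \left(-694101\right) \frac{1}{53330487447} = - \frac{231367}{17776829149}$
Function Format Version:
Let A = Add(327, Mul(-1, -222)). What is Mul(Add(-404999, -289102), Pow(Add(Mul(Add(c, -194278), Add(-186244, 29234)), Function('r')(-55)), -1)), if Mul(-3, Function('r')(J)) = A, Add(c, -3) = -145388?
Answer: Rational(-231367, 17776829149) ≈ -1.3015e-5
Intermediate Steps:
c = -145385 (c = Add(3, -145388) = -145385)
A = 549 (A = Add(327, 222) = 549)
Function('r')(J) = -183 (Function('r')(J) = Mul(Rational(-1, 3), 549) = -183)
Mul(Add(-404999, -289102), Pow(Add(Mul(Add(c, -194278), Add(-186244, 29234)), Function('r')(-55)), -1)) = Mul(Add(-404999, -289102), Pow(Add(Mul(Add(-145385, -194278), Add(-186244, 29234)), -183), -1)) = Mul(-694101, Pow(Add(Mul(-339663, -157010), -183), -1)) = Mul(-694101, Pow(Add(53330487630, -183), -1)) = Mul(-694101, Pow(53330487447, -1)) = Mul(-694101, Rational(1, 53330487447)) = Rational(-231367, 17776829149)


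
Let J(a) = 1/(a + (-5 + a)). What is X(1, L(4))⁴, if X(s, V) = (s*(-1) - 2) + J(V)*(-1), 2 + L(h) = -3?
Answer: 3748096/50625 ≈ 74.036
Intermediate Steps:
L(h) = -5 (L(h) = -2 - 3 = -5)
J(a) = 1/(-5 + 2*a)
X(s, V) = -2 - s - 1/(-5 + 2*V) (X(s, V) = (s*(-1) - 2) - 1/(-5 + 2*V) = (-s - 2) - 1/(-5 + 2*V) = (-2 - s) - 1/(-5 + 2*V) = -2 - s - 1/(-5 + 2*V))
X(1, L(4))⁴ = ((-1 + (-5 + 2*(-5))*(-2 - 1*1))/(-5 + 2*(-5)))⁴ = ((-1 + (-5 - 10)*(-2 - 1))/(-5 - 10))⁴ = ((-1 - 15*(-3))/(-15))⁴ = (-(-1 + 45)/15)⁴ = (-1/15*44)⁴ = (-44/15)⁴ = 3748096/50625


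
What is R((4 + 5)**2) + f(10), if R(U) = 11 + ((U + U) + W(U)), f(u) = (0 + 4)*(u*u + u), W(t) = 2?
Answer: 615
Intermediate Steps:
f(u) = 4*u + 4*u**2 (f(u) = 4*(u**2 + u) = 4*(u + u**2) = 4*u + 4*u**2)
R(U) = 13 + 2*U (R(U) = 11 + ((U + U) + 2) = 11 + (2*U + 2) = 11 + (2 + 2*U) = 13 + 2*U)
R((4 + 5)**2) + f(10) = (13 + 2*(4 + 5)**2) + 4*10*(1 + 10) = (13 + 2*9**2) + 4*10*11 = (13 + 2*81) + 440 = (13 + 162) + 440 = 175 + 440 = 615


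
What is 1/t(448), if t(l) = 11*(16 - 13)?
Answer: 1/33 ≈ 0.030303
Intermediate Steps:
t(l) = 33 (t(l) = 11*3 = 33)
1/t(448) = 1/33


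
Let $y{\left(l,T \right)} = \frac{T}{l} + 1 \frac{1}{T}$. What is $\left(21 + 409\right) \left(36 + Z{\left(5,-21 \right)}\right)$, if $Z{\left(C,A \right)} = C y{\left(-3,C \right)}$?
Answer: $\frac{36980}{3} \approx 12327.0$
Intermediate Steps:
$y{\left(l,T \right)} = \frac{1}{T} + \frac{T}{l}$ ($y{\left(l,T \right)} = \frac{T}{l} + \frac{1}{T} = \frac{1}{T} + \frac{T}{l}$)
$Z{\left(C,A \right)} = C \left(\frac{1}{C} - \frac{C}{3}\right)$ ($Z{\left(C,A \right)} = C \left(\frac{1}{C} + \frac{C}{-3}\right) = C \left(\frac{1}{C} + C \left(- \frac{1}{3}\right)\right) = C \left(\frac{1}{C} - \frac{C}{3}\right)$)
$\left(21 + 409\right) \left(36 + Z{\left(5,-21 \right)}\right) = \left(21 + 409\right) \left(36 + \left(1 - \frac{5^{2}}{3}\right)\right) = 430 \left(36 + \left(1 - \frac{25}{3}\right)\right) = 430 \left(36 - \frac{22}{3}\right) = 430 \cdot \frac{86}{3} = \frac{36980}{3}$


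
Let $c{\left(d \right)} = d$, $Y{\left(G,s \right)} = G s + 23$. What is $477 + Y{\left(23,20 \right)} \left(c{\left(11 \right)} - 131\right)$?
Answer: $-57483$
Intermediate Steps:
$Y{\left(G,s \right)} = 23 + G s$
$477 + Y{\left(23,20 \right)} \left(c{\left(11 \right)} - 131\right) = 477 + \left(23 + 23 \cdot 20\right) \left(11 - 131\right) = 477 + \left(23 + 460\right) \left(11 - 131\right) = 477 + 483 \left(-120\right) = 477 - 57960 = -57483$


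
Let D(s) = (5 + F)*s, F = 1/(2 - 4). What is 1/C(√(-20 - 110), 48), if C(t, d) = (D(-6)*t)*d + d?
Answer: 1/4549008 + 9*I*√130/1516336 ≈ 2.1983e-7 + 6.7674e-5*I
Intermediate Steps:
F = -½ (F = 1/(-2) = -½ ≈ -0.50000)
D(s) = 9*s/2 (D(s) = (5 - ½)*s = 9*s/2)
C(t, d) = d - 27*d*t (C(t, d) = (((9/2)*(-6))*t)*d + d = (-27*t)*d + d = -27*d*t + d = d - 27*d*t)
1/C(√(-20 - 110), 48) = 1/(48*(1 - 27*√(-20 - 110))) = 1/(48*(1 - 27*I*√130)) = 1/(48 - 1296*I*√130)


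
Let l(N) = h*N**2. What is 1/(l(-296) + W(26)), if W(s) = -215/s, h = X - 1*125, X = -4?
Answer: -26/293864279 ≈ -8.8476e-8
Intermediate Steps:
h = -129 (h = -4 - 1*125 = -4 - 125 = -129)
l(N) = -129*N**2
1/(l(-296) + W(26)) = 1/(-129*(-296)**2 - 215/26) = 1/(-129*87616 - 215*1/26) = 1/(-11302464 - 215/26) = 1/(-293864279/26) = -26/293864279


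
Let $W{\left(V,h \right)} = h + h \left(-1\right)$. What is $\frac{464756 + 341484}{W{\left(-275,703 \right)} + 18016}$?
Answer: $\frac{25195}{563} \approx 44.751$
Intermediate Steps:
$W{\left(V,h \right)} = 0$ ($W{\left(V,h \right)} = h - h = 0$)
$\frac{464756 + 341484}{W{\left(-275,703 \right)} + 18016} = \frac{464756 + 341484}{0 + 18016} = \frac{806240}{18016} = 806240 \cdot \frac{1}{18016} = \frac{25195}{563}$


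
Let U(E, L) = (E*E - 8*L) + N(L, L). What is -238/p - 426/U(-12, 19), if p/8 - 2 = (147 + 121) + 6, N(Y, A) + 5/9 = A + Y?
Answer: -4264271/292560 ≈ -14.576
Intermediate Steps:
N(Y, A) = -5/9 + A + Y (N(Y, A) = -5/9 + (A + Y) = -5/9 + A + Y)
p = 2208 (p = 16 + 8*((147 + 121) + 6) = 16 + 8*(268 + 6) = 16 + 8*274 = 16 + 2192 = 2208)
U(E, L) = -5/9 + E² - 6*L (U(E, L) = (E*E - 8*L) + (-5/9 + L + L) = (E² - 8*L) + (-5/9 + 2*L) = -5/9 + E² - 6*L)
-238/p - 426/U(-12, 19) = -238/2208 - 426/(-5/9 + (-12)² - 6*19) = -238*1/2208 - 426/(-5/9 + 144 - 114) = -119/1104 - 426/265/9 = -119/1104 - 426*9/265 = -119/1104 - 3834/265 = -4264271/292560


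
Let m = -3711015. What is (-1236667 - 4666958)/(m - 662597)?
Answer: 5903625/4373612 ≈ 1.3498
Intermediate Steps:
(-1236667 - 4666958)/(m - 662597) = (-1236667 - 4666958)/(-3711015 - 662597) = -5903625/(-4373612) = -5903625*(-1/4373612) = 5903625/4373612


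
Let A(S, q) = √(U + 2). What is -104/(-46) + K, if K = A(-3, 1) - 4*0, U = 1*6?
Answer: 52/23 + 2*√2 ≈ 5.0893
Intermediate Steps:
U = 6
A(S, q) = 2*√2 (A(S, q) = √(6 + 2) = √8 = 2*√2)
K = 2*√2 (K = 2*√2 - 4*0 = 2*√2 + 0 = 2*√2 ≈ 2.8284)
-104/(-46) + K = -104/(-46) + 2*√2 = -1/46*(-104) + 2*√2 = 52/23 + 2*√2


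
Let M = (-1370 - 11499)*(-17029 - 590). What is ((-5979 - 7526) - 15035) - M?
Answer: -226767451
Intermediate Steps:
M = 226738911 (M = -12869*(-17619) = 226738911)
((-5979 - 7526) - 15035) - M = ((-5979 - 7526) - 15035) - 1*226738911 = (-13505 - 15035) - 226738911 = -28540 - 226738911 = -226767451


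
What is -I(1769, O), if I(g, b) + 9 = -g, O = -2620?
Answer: 1778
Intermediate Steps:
I(g, b) = -9 - g
-I(1769, O) = -(-9 - 1*1769) = -(-9 - 1769) = -1*(-1778) = 1778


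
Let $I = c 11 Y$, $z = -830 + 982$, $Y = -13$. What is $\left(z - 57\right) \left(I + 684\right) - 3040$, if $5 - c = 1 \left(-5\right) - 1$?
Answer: $-87495$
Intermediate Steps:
$c = 11$ ($c = 5 - \left(1 \left(-5\right) - 1\right) = 5 - \left(-5 - 1\right) = 5 - -6 = 5 + 6 = 11$)
$z = 152$
$I = -1573$ ($I = 11 \cdot 11 \left(-13\right) = 121 \left(-13\right) = -1573$)
$\left(z - 57\right) \left(I + 684\right) - 3040 = \left(152 - 57\right) \left(-1573 + 684\right) - 3040 = 95 \left(-889\right) - 3040 = -84455 - 3040 = -87495$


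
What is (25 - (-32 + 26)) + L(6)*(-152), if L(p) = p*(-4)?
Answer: 3679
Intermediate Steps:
L(p) = -4*p
(25 - (-32 + 26)) + L(6)*(-152) = (25 - (-32 + 26)) - 4*6*(-152) = (25 - 1*(-6)) - 24*(-152) = (25 + 6) + 3648 = 31 + 3648 = 3679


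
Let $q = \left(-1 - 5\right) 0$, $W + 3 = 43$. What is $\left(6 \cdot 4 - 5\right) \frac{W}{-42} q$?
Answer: $0$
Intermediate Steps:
$W = 40$ ($W = -3 + 43 = 40$)
$q = 0$ ($q = \left(-6\right) 0 = 0$)
$\left(6 \cdot 4 - 5\right) \frac{W}{-42} q = \left(6 \cdot 4 - 5\right) \frac{40}{-42} \cdot 0 = \left(24 - 5\right) 40 \left(- \frac{1}{42}\right) 0 = 19 \left(- \frac{20}{21}\right) 0 = \left(- \frac{380}{21}\right) 0 = 0$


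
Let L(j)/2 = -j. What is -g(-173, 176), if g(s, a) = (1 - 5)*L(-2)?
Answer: 16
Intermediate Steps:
L(j) = -2*j (L(j) = 2*(-j) = -2*j)
g(s, a) = -16 (g(s, a) = (1 - 5)*(-2*(-2)) = -4*4 = -16)
-g(-173, 176) = -1*(-16) = 16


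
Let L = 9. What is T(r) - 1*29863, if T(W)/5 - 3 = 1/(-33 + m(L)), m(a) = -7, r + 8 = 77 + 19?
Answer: -238785/8 ≈ -29848.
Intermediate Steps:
r = 88 (r = -8 + (77 + 19) = -8 + 96 = 88)
T(W) = 119/8 (T(W) = 15 + 5/(-33 - 7) = 15 + 5/(-40) = 15 + 5*(-1/40) = 15 - ⅛ = 119/8)
T(r) - 1*29863 = 119/8 - 1*29863 = 119/8 - 29863 = -238785/8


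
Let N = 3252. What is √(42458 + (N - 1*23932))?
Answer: √21778 ≈ 147.57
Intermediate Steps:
√(42458 + (N - 1*23932)) = √(42458 + (3252 - 1*23932)) = √(42458 + (3252 - 23932)) = √(42458 - 20680) = √21778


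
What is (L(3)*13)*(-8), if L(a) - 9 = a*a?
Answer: -1872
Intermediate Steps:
L(a) = 9 + a² (L(a) = 9 + a*a = 9 + a²)
(L(3)*13)*(-8) = ((9 + 3²)*13)*(-8) = ((9 + 9)*13)*(-8) = (18*13)*(-8) = 234*(-8) = -1872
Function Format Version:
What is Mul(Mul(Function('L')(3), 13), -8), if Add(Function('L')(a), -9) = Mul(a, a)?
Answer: -1872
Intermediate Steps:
Function('L')(a) = Add(9, Pow(a, 2)) (Function('L')(a) = Add(9, Mul(a, a)) = Add(9, Pow(a, 2)))
Mul(Mul(Function('L')(3), 13), -8) = Mul(Mul(Add(9, Pow(3, 2)), 13), -8) = Mul(Mul(Add(9, 9), 13), -8) = Mul(Mul(18, 13), -8) = Mul(234, -8) = -1872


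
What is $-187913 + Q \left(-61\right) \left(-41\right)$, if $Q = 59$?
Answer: $-40354$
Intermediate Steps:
$-187913 + Q \left(-61\right) \left(-41\right) = -187913 + 59 \left(-61\right) \left(-41\right) = -187913 - -147559 = -187913 + 147559 = -40354$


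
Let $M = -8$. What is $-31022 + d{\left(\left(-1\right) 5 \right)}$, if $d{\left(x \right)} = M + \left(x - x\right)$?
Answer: $-31030$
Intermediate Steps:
$d{\left(x \right)} = -8$ ($d{\left(x \right)} = -8 + \left(x - x\right) = -8 + 0 = -8$)
$-31022 + d{\left(\left(-1\right) 5 \right)} = -31022 - 8 = -31030$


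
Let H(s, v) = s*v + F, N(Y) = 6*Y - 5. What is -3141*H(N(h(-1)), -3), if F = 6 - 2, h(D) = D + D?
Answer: -172755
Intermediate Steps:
h(D) = 2*D
F = 4
N(Y) = -5 + 6*Y
H(s, v) = 4 + s*v (H(s, v) = s*v + 4 = 4 + s*v)
-3141*H(N(h(-1)), -3) = -3141*(4 + (-5 + 6*(2*(-1)))*(-3)) = -3141*(4 + (-5 + 6*(-2))*(-3)) = -3141*(4 + (-5 - 12)*(-3)) = -3141*(4 - 17*(-3)) = -3141*(4 + 51) = -3141*55 = -172755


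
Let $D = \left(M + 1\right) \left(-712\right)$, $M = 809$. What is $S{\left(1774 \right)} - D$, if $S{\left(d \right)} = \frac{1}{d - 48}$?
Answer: $\frac{995418721}{1726} \approx 5.7672 \cdot 10^{5}$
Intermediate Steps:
$S{\left(d \right)} = \frac{1}{-48 + d}$
$D = -576720$ ($D = \left(809 + 1\right) \left(-712\right) = 810 \left(-712\right) = -576720$)
$S{\left(1774 \right)} - D = \frac{1}{-48 + 1774} - -576720 = \frac{1}{1726} + 576720 = \frac{995418721}{1726}$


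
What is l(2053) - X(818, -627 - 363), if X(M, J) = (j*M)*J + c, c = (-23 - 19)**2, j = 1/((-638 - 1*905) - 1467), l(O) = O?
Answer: 6007/301 ≈ 19.957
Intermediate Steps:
j = -1/3010 (j = 1/((-638 - 905) - 1467) = 1/(-1543 - 1467) = 1/(-3010) = -1/3010 ≈ -0.00033223)
c = 1764 (c = (-42)**2 = 1764)
X(M, J) = 1764 - J*M/3010 (X(M, J) = (-M/3010)*J + 1764 = -J*M/3010 + 1764 = 1764 - J*M/3010)
l(2053) - X(818, -627 - 363) = 2053 - (1764 - 1/3010*(-627 - 363)*818) = 2053 - (1764 - 1/3010*(-990)*818) = 2053 - (1764 + 80982/301) = 2053 - 1*611946/301 = 2053 - 611946/301 = 6007/301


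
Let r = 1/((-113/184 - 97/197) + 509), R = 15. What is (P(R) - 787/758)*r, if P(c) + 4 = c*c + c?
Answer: 3227902524/6977436617 ≈ 0.46262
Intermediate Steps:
P(c) = -4 + c + c² (P(c) = -4 + (c*c + c) = -4 + (c² + c) = -4 + (c + c²) = -4 + c + c²)
r = 36248/18410123 (r = 1/((-113*1/184 - 97*1/197) + 509) = 1/((-113/184 - 97/197) + 509) = 1/(-40109/36248 + 509) = 1/(18410123/36248) = 36248/18410123 ≈ 0.0019689)
(P(R) - 787/758)*r = ((-4 + 15 + 15²) - 787/758)*(36248/18410123) = ((-4 + 15 + 225) - 787/758)*(36248/18410123) = (236 - 1*787/758)*(36248/18410123) = (236 - 787/758)*(36248/18410123) = (178101/758)*(36248/18410123) = 3227902524/6977436617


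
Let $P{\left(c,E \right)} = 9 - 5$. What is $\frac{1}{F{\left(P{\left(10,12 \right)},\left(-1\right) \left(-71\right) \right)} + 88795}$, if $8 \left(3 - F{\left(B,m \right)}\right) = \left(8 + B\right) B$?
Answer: $\frac{1}{88792} \approx 1.1262 \cdot 10^{-5}$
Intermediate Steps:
$P{\left(c,E \right)} = 4$
$F{\left(B,m \right)} = 3 - \frac{B \left(8 + B\right)}{8}$ ($F{\left(B,m \right)} = 3 - \frac{\left(8 + B\right) B}{8} = 3 - \frac{B \left(8 + B\right)}{8}$)
$\frac{1}{F{\left(P{\left(10,12 \right)},\left(-1\right) \left(-71\right) \right)} + 88795} = \frac{1}{\left(3 - 4 - \frac{4^{2}}{8}\right) + 88795} = \frac{1}{\left(3 - 4 - 2\right) + 88795} = \frac{1}{-3 + 88795} = \frac{1}{88792}$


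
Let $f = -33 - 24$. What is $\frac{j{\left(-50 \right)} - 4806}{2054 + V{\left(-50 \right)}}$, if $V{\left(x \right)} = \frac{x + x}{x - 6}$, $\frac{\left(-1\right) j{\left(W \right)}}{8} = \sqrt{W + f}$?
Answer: $- \frac{67284}{28781} - \frac{112 i \sqrt{107}}{28781} \approx -2.3378 - 0.040254 i$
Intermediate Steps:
$f = -57$
$j{\left(W \right)} = - 8 \sqrt{-57 + W}$ ($j{\left(W \right)} = - 8 \sqrt{W - 57} = - 8 \sqrt{-57 + W}$)
$V{\left(x \right)} = \frac{2 x}{-6 + x}$
$\frac{j{\left(-50 \right)} - 4806}{2054 + V{\left(-50 \right)}} = \frac{- 8 \sqrt{-57 - 50} - 4806}{2054 + 2 \left(-50\right) \frac{1}{-6 - 50}} = \frac{- 8 \sqrt{-107} - 4806}{2054 + 2 \left(-50\right) \frac{1}{-56}} = \frac{- 8 i \sqrt{107} - 4806}{2054 + 2 \left(-50\right) \left(- \frac{1}{56}\right)} = \frac{- 8 i \sqrt{107} - 4806}{2054 + \frac{25}{14}} = \frac{-4806 - 8 i \sqrt{107}}{\frac{28781}{14}} = \left(-4806 - 8 i \sqrt{107}\right) \frac{14}{28781} = - \frac{67284}{28781} - \frac{112 i \sqrt{107}}{28781}$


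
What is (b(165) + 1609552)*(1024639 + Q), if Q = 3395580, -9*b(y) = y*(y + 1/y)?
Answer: 63910806104498/9 ≈ 7.1012e+12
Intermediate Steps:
b(y) = -y*(y + 1/y)/9
(b(165) + 1609552)*(1024639 + Q) = ((-⅑ - ⅑*165²) + 1609552)*(1024639 + 3395580) = ((-⅑ - ⅑*27225) + 1609552)*4420219 = ((-⅑ - 3025) + 1609552)*4420219 = (-27226/9 + 1609552)*4420219 = (14458742/9)*4420219 = 63910806104498/9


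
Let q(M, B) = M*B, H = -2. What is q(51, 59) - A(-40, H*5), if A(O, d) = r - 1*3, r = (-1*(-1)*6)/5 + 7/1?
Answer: 15019/5 ≈ 3003.8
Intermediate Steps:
r = 41/5 (r = (1*6)*(⅕) + 7*1 = 6*(⅕) + 7 = 6/5 + 7 = 41/5 ≈ 8.2000)
A(O, d) = 26/5 (A(O, d) = 41/5 - 1*3 = 41/5 - 3 = 26/5)
q(M, B) = B*M
q(51, 59) - A(-40, H*5) = 59*51 - 1*26/5 = 3009 - 26/5 = 15019/5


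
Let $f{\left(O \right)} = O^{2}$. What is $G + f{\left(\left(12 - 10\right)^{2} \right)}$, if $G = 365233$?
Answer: $365249$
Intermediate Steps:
$G + f{\left(\left(12 - 10\right)^{2} \right)} = 365233 + \left(\left(12 - 10\right)^{2}\right)^{2} = 365233 + \left(2^{2}\right)^{2} = 365233 + 4^{2} = 365233 + 16 = 365249$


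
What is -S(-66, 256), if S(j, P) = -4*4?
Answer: 16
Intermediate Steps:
S(j, P) = -16
-S(-66, 256) = -1*(-16) = 16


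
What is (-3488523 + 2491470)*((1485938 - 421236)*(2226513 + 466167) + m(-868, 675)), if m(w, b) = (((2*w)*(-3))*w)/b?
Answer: -214383976134972466352/75 ≈ -2.8585e+18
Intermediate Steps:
m(w, b) = -6*w²/b (m(w, b) = ((-6*w)*w)/b = (-6*w²)/b = -6*w²/b)
(-3488523 + 2491470)*((1485938 - 421236)*(2226513 + 466167) + m(-868, 675)) = (-3488523 + 2491470)*((1485938 - 421236)*(2226513 + 466167) - 6*(-868)²/675) = -997053*(1064702*2692680 - 6*1/675*753424) = -997053*(2866901781360 - 1506848/225) = -997053*645052899299152/225 = -214383976134972466352/75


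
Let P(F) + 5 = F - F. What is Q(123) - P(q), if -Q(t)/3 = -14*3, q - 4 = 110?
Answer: 131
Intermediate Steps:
q = 114 (q = 4 + 110 = 114)
Q(t) = 126 (Q(t) = -(-42)*3 = -3*(-42) = 126)
P(F) = -5 (P(F) = -5 + (F - F) = -5 + 0 = -5)
Q(123) - P(q) = 126 - 1*(-5) = 126 + 5 = 131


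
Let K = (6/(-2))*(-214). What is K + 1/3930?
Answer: 2523061/3930 ≈ 642.00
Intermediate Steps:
K = 642 (K = (6*(-½))*(-214) = -3*(-214) = 642)
K + 1/3930 = 642 + 1/3930 = 2523061/3930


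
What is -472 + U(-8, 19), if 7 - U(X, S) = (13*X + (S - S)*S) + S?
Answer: -380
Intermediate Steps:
U(X, S) = 7 - S - 13*X (U(X, S) = 7 - ((13*X + (S - S)*S) + S) = 7 - ((13*X + 0*S) + S) = 7 - ((13*X + 0) + S) = 7 - (13*X + S) = 7 - (S + 13*X) = 7 + (-S - 13*X) = 7 - S - 13*X)
-472 + U(-8, 19) = -472 + (7 - 1*19 - 13*(-8)) = -472 + (7 - 19 + 104) = -472 + 92 = -380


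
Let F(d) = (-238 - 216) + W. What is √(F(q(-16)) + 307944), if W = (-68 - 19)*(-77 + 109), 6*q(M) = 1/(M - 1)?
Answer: √304706 ≈ 552.00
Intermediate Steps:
q(M) = 1/(6*(-1 + M)) (q(M) = 1/(6*(M - 1)) = 1/(6*(-1 + M)))
W = -2784 (W = -87*32 = -2784)
F(d) = -3238 (F(d) = (-238 - 216) - 2784 = -454 - 2784 = -3238)
√(F(q(-16)) + 307944) = √(-3238 + 307944) = √304706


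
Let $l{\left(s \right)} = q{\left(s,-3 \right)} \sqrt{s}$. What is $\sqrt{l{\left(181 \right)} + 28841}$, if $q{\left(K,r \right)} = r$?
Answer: $\sqrt{28841 - 3 \sqrt{181}} \approx 169.71$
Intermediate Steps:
$l{\left(s \right)} = - 3 \sqrt{s}$
$\sqrt{l{\left(181 \right)} + 28841} = \sqrt{- 3 \sqrt{181} + 28841} = \sqrt{28841 - 3 \sqrt{181}}$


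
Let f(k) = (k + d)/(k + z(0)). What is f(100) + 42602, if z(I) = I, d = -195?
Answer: 852021/20 ≈ 42601.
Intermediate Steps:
f(k) = (-195 + k)/k (f(k) = (k - 195)/(k + 0) = (-195 + k)/k)
f(100) + 42602 = (-195 + 100)/100 + 42602 = (1/100)*(-95) + 42602 = -19/20 + 42602 = 852021/20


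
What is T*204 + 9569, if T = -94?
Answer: -9607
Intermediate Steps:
T*204 + 9569 = -94*204 + 9569 = -19176 + 9569 = -9607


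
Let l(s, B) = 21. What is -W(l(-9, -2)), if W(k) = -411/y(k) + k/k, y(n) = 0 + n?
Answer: 130/7 ≈ 18.571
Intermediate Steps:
y(n) = n
W(k) = 1 - 411/k (W(k) = -411/k + k/k = -411/k + 1 = 1 - 411/k)
-W(l(-9, -2)) = -(-411 + 21)/21 = -(-390)/21 = -1*(-130/7) = 130/7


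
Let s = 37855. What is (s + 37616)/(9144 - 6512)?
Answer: 75471/2632 ≈ 28.674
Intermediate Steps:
(s + 37616)/(9144 - 6512) = (37855 + 37616)/(9144 - 6512) = 75471/2632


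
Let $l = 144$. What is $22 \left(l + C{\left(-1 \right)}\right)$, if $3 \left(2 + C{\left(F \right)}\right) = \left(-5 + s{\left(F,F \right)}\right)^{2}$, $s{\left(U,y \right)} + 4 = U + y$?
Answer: $\frac{12034}{3} \approx 4011.3$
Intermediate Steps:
$s{\left(U,y \right)} = -4 + U + y$ ($s{\left(U,y \right)} = -4 + \left(U + y\right) = -4 + U + y$)
$C{\left(F \right)} = -2 + \frac{\left(-9 + 2 F\right)^{2}}{3}$ ($C{\left(F \right)} = -2 + \frac{\left(-5 + \left(-4 + F + F\right)\right)^{2}}{3} = -2 + \frac{\left(-5 + \left(-4 + 2 F\right)\right)^{2}}{3} = -2 + \frac{\left(-9 + 2 F\right)^{2}}{3}$)
$22 \left(l + C{\left(-1 \right)}\right) = 22 \left(144 - \left(2 - \frac{\left(-9 + 2 \left(-1\right)\right)^{2}}{3}\right)\right) = 22 \left(144 - \left(2 - \frac{\left(-9 - 2\right)^{2}}{3}\right)\right) = 22 \left(144 - \left(2 - \frac{\left(-11\right)^{2}}{3}\right)\right) = 22 \left(144 + \left(-2 + \frac{1}{3} \cdot 121\right)\right) = 22 \left(144 + \left(-2 + \frac{121}{3}\right)\right) = 22 \left(144 + \frac{115}{3}\right) = 22 \cdot \frac{547}{3} = \frac{12034}{3}$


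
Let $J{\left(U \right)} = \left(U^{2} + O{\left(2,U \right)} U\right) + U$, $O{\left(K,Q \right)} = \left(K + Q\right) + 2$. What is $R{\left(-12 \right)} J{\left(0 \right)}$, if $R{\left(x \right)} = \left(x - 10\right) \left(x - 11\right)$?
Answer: $0$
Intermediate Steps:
$O{\left(K,Q \right)} = 2 + K + Q$
$J{\left(U \right)} = U + U^{2} + U \left(4 + U\right)$ ($J{\left(U \right)} = \left(U^{2} + \left(2 + 2 + U\right) U\right) + U = \left(U^{2} + \left(4 + U\right) U\right) + U = \left(U^{2} + U \left(4 + U\right)\right) + U = U + U^{2} + U \left(4 + U\right)$)
$R{\left(x \right)} = \left(-11 + x\right) \left(-10 + x\right)$ ($R{\left(x \right)} = \left(-10 + x\right) \left(-11 + x\right) = \left(-11 + x\right) \left(-10 + x\right)$)
$R{\left(-12 \right)} J{\left(0 \right)} = \left(110 + \left(-12\right)^{2} - -252\right) 0 \left(5 + 2 \cdot 0\right) = \left(110 + 144 + 252\right) 0 \left(5 + 0\right) = 506 \cdot 0 \cdot 5 = 506 \cdot 0 = 0$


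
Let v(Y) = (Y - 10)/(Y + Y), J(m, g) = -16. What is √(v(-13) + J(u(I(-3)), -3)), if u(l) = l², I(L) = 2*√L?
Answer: I*√10218/26 ≈ 3.8879*I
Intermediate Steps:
v(Y) = (-10 + Y)/(2*Y) (v(Y) = (-10 + Y)/((2*Y)) = (-10 + Y)*(1/(2*Y)) = (-10 + Y)/(2*Y))
√(v(-13) + J(u(I(-3)), -3)) = √((½)*(-10 - 13)/(-13) - 16) = √((½)*(-1/13)*(-23) - 16) = √(23/26 - 16) = √(-393/26) = I*√10218/26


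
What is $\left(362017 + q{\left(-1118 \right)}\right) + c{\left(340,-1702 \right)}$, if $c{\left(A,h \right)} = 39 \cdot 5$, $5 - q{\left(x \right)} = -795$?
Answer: $363012$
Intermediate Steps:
$q{\left(x \right)} = 800$ ($q{\left(x \right)} = 5 - -795 = 5 + 795 = 800$)
$c{\left(A,h \right)} = 195$
$\left(362017 + q{\left(-1118 \right)}\right) + c{\left(340,-1702 \right)} = \left(362017 + 800\right) + 195 = 362817 + 195 = 363012$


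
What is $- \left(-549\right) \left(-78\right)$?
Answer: $-42822$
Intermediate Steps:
$- \left(-549\right) \left(-78\right) = \left(-1\right) 42822 = -42822$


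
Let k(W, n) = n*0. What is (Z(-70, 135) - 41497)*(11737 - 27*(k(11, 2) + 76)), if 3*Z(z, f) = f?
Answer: -401462620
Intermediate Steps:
k(W, n) = 0
Z(z, f) = f/3
(Z(-70, 135) - 41497)*(11737 - 27*(k(11, 2) + 76)) = ((⅓)*135 - 41497)*(11737 - 27*(0 + 76)) = (45 - 41497)*(11737 - 27*76) = -41452*(11737 - 2052) = -41452*9685 = -401462620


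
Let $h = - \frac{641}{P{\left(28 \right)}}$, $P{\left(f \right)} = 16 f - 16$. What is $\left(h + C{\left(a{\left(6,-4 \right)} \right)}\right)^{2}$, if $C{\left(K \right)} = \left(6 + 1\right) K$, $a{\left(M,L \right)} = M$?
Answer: $\frac{306355009}{186624} \approx 1641.6$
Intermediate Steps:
$P{\left(f \right)} = -16 + 16 f$
$C{\left(K \right)} = 7 K$
$h = - \frac{641}{432}$ ($h = - \frac{641}{-16 + 16 \cdot 28} = - \frac{641}{-16 + 448} = - \frac{641}{432} \approx -1.4838$)
$\left(h + C{\left(a{\left(6,-4 \right)} \right)}\right)^{2} = \left(- \frac{641}{432} + 7 \cdot 6\right)^{2} = \left(- \frac{641}{432} + 42\right)^{2} = \left(\frac{17503}{432}\right)^{2} = \frac{306355009}{186624}$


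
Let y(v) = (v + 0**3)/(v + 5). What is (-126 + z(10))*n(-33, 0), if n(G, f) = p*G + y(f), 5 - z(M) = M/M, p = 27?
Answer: 108702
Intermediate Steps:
y(v) = v/(5 + v) (y(v) = (v + 0)/(5 + v) = v/(5 + v))
z(M) = 4 (z(M) = 5 - M/M = 5 - 1*1 = 5 - 1 = 4)
n(G, f) = 27*G + f/(5 + f)
(-126 + z(10))*n(-33, 0) = (-126 + 4)*((0 + 27*(-33)*(5 + 0))/(5 + 0)) = -122*(0 + 27*(-33)*5)/5 = -122*(0 - 4455)/5 = -122*(-4455)/5 = -122*(-891) = 108702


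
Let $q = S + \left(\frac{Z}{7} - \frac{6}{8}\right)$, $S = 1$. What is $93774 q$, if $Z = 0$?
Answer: $\frac{46887}{2} \approx 23444.0$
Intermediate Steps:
$q = \frac{1}{4}$ ($q = 1 + \left(\frac{0}{7} - \frac{6}{8}\right) = 1 + \left(0 \cdot \frac{1}{7} - \frac{3}{4}\right) = 1 + \left(0 - \frac{3}{4}\right) = 1 - \frac{3}{4} = \frac{1}{4} \approx 0.25$)
$93774 q = 93774 \cdot \frac{1}{4} = \frac{46887}{2}$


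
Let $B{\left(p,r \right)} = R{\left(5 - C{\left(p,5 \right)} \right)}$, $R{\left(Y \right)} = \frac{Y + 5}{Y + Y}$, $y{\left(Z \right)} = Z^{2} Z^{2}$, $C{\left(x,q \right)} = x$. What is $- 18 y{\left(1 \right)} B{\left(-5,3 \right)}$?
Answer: $- \frac{27}{2} \approx -13.5$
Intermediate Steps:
$y{\left(Z \right)} = Z^{4}$
$R{\left(Y \right)} = \frac{5 + Y}{2 Y}$
$B{\left(p,r \right)} = \frac{10 - p}{2 \left(5 - p\right)}$ ($B{\left(p,r \right)} = \frac{5 - \left(-5 + p\right)}{2 \left(5 - p\right)} = \frac{10 - p}{2 \left(5 - p\right)}$)
$- 18 y{\left(1 \right)} B{\left(-5,3 \right)} = - 18 \cdot 1^{4} \frac{-10 - 5}{2 \left(-5 - 5\right)} = \left(-18\right) 1 \cdot \frac{1}{2} \frac{1}{-10} \left(-15\right) = - 18 \cdot \frac{1}{2} \left(- \frac{1}{10}\right) \left(-15\right) = \left(-18\right) \frac{3}{4} = - \frac{27}{2}$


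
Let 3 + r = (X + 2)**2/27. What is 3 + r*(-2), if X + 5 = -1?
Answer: 211/27 ≈ 7.8148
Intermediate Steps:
X = -6 (X = -5 - 1 = -6)
r = -65/27 (r = -3 + (-6 + 2)**2/27 = -3 + (-4)**2*(1/27) = -3 + 16*(1/27) = -3 + 16/27 = -65/27 ≈ -2.4074)
3 + r*(-2) = 3 - 65/27*(-2) = 3 + 130/27 = 211/27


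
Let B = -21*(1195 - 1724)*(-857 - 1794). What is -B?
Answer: 29449959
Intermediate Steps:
B = -29449959 (B = -(-11109)*(-2651) = -21*1402379 = -29449959)
-B = -1*(-29449959) = 29449959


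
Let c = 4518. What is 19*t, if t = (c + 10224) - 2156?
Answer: 239134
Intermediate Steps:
t = 12586 (t = (4518 + 10224) - 2156 = 14742 - 2156 = 12586)
19*t = 19*12586 = 239134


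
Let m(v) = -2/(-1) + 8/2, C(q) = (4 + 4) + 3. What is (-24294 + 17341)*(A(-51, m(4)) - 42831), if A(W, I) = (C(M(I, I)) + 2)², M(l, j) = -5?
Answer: 296628886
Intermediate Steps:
C(q) = 11 (C(q) = 8 + 3 = 11)
m(v) = 6 (m(v) = -2*(-1) + 8*(½) = 2 + 4 = 6)
A(W, I) = 169 (A(W, I) = (11 + 2)² = 13² = 169)
(-24294 + 17341)*(A(-51, m(4)) - 42831) = (-24294 + 17341)*(169 - 42831) = -6953*(-42662) = 296628886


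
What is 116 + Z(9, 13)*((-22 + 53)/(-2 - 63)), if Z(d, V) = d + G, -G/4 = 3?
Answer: 7633/65 ≈ 117.43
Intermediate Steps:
G = -12 (G = -4*3 = -12)
Z(d, V) = -12 + d (Z(d, V) = d - 12 = -12 + d)
116 + Z(9, 13)*((-22 + 53)/(-2 - 63)) = 116 + (-12 + 9)*((-22 + 53)/(-2 - 63)) = 116 - 93/(-65) = 116 - 93*(-1)/65 = 116 - 3*(-31/65) = 116 + 93/65 = 7633/65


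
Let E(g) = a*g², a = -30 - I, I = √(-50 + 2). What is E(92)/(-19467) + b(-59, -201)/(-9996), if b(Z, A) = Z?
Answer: 40306871/3088764 + 33856*I*√3/19467 ≈ 13.05 + 3.0123*I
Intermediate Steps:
I = 4*I*√3 (I = √(-48) = 4*I*√3 ≈ 6.9282*I)
a = -30 - 4*I*√3 ≈ -30.0 - 6.9282*I
E(g) = g²*(-30 - 4*I*√3) (E(g) = (-30 - 4*I*√3)*g² = g²*(-30 - 4*I*√3))
E(92)/(-19467) + b(-59, -201)/(-9996) = (92²*(-30 - 4*I*√3))/(-19467) - 59/(-9996) = (8464*(-30 - 4*I*√3))*(-1/19467) - 59*(-1/9996) = (-253920 - 33856*I*√3)*(-1/19467) + 59/9996 = (84640/6489 + 33856*I*√3/19467) + 59/9996 = 40306871/3088764 + 33856*I*√3/19467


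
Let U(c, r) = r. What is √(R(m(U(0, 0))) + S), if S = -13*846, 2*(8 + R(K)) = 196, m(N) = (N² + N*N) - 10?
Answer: 6*I*√303 ≈ 104.44*I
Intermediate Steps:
m(N) = -10 + 2*N² (m(N) = (N² + N²) - 10 = 2*N² - 10 = -10 + 2*N²)
R(K) = 90 (R(K) = -8 + (½)*196 = -8 + 98 = 90)
S = -10998
√(R(m(U(0, 0))) + S) = √(90 - 10998) = √(-10908) = 6*I*√303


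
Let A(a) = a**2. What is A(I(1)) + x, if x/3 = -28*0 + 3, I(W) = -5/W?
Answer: 34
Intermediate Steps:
x = 9 (x = 3*(-28*0 + 3) = 3*(0 + 3) = 3*3 = 9)
A(I(1)) + x = (-5/1)**2 + 9 = (-5*1)**2 + 9 = (-5)**2 + 9 = 25 + 9 = 34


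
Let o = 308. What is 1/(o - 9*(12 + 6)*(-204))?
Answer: 1/33356 ≈ 2.9980e-5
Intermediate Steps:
1/(o - 9*(12 + 6)*(-204)) = 1/(308 - 9*(12 + 6)*(-204)) = 1/(308 - 9*18*(-204)) = 1/(308 - 162*(-204)) = 1/(308 + 33048) = 1/33356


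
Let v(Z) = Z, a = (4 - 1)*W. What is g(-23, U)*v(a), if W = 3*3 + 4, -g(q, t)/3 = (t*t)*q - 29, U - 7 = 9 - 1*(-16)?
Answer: 2758977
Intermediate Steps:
U = 32 (U = 7 + (9 - 1*(-16)) = 7 + (9 + 16) = 7 + 25 = 32)
g(q, t) = 87 - 3*q*t**2 (g(q, t) = -3*((t*t)*q - 29) = -3*(t**2*q - 29) = -3*(q*t**2 - 29) = -3*(-29 + q*t**2) = 87 - 3*q*t**2)
W = 13 (W = 9 + 4 = 13)
a = 39 (a = (4 - 1)*13 = 3*13 = 39)
g(-23, U)*v(a) = (87 - 3*(-23)*32**2)*39 = (87 - 3*(-23)*1024)*39 = (87 + 70656)*39 = 70743*39 = 2758977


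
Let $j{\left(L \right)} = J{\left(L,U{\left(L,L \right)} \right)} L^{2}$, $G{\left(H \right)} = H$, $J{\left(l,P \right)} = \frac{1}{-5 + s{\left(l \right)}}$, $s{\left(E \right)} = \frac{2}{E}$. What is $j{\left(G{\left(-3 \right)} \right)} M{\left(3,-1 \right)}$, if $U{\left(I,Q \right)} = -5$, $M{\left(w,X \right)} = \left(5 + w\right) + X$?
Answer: $- \frac{189}{17} \approx -11.118$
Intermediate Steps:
$M{\left(w,X \right)} = 5 + X + w$
$J{\left(l,P \right)} = \frac{1}{-5 + \frac{2}{l}}$
$j{\left(L \right)} = - \frac{L^{3}}{-2 + 5 L}$ ($j{\left(L \right)} = - \frac{L}{-2 + 5 L} L^{2} = - \frac{L^{3}}{-2 + 5 L}$)
$j{\left(G{\left(-3 \right)} \right)} M{\left(3,-1 \right)} = - \frac{\left(-3\right)^{3}}{-2 + 5 \left(-3\right)} \left(5 - 1 + 3\right) = \left(-1\right) \left(-27\right) \frac{1}{-2 - 15} \cdot 7 = \left(-1\right) \left(-27\right) \frac{1}{-17} \cdot 7 = \left(-1\right) \left(-27\right) \left(- \frac{1}{17}\right) 7 = \left(- \frac{27}{17}\right) 7 = - \frac{189}{17}$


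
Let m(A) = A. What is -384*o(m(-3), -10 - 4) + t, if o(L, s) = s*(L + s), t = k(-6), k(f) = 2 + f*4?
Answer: -91414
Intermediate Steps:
k(f) = 2 + 4*f
t = -22 (t = 2 + 4*(-6) = 2 - 24 = -22)
-384*o(m(-3), -10 - 4) + t = -384*(-10 - 4)*(-3 + (-10 - 4)) - 22 = -(-5376)*(-3 - 14) - 22 = -(-5376)*(-17) - 22 = -384*238 - 22 = -91392 - 22 = -91414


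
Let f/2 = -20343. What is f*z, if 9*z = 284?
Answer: -3851608/3 ≈ -1.2839e+6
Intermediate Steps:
z = 284/9 (z = (⅑)*284 = 284/9 ≈ 31.556)
f = -40686 (f = 2*(-20343) = -40686)
f*z = -40686*284/9 = -3851608/3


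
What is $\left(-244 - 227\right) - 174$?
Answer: $-645$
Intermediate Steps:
$\left(-244 - 227\right) - 174 = -471 - 174 = -645$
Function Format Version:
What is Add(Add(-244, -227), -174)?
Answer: -645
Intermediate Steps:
Add(Add(-244, -227), -174) = Add(-471, -174) = -645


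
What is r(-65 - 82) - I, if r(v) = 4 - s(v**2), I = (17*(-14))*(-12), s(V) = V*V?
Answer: -466951733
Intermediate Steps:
s(V) = V**2
I = 2856 (I = -238*(-12) = 2856)
r(v) = 4 - v**4 (r(v) = 4 - (v**2)**2 = 4 - v**4)
r(-65 - 82) - I = (4 - (-65 - 82)**4) - 1*2856 = (4 - 1*(-147)**4) - 2856 = (4 - 1*466948881) - 2856 = (4 - 466948881) - 2856 = -466948877 - 2856 = -466951733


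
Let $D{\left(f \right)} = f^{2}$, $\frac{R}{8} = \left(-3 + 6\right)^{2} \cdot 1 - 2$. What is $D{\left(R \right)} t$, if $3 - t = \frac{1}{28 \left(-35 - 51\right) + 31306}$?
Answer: $\frac{135934624}{14449} \approx 9407.9$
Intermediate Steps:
$R = 56$ ($R = 8 \left(\left(-3 + 6\right)^{2} \cdot 1 - 2\right) = 8 \left(3^{2} \cdot 1 - 2\right) = 8 \left(9 \cdot 1 - 2\right) = 8 \left(9 - 2\right) = 8 \cdot 7 = 56$)
$t = \frac{86693}{28898}$ ($t = 3 - \frac{1}{28 \left(-35 - 51\right) + 31306} = 3 - \frac{1}{28 \left(-86\right) + 31306} = 3 - \frac{1}{-2408 + 31306} = 3 - \frac{1}{28898} = \frac{86693}{28898} \approx 3.0$)
$D{\left(R \right)} t = 56^{2} \cdot \frac{86693}{28898} = 3136 \cdot \frac{86693}{28898} = \frac{135934624}{14449}$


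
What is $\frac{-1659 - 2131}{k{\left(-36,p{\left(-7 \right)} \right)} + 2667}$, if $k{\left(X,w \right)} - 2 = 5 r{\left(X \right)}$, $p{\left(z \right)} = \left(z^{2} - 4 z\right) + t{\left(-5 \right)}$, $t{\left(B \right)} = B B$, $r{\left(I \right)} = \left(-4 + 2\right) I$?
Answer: $- \frac{3790}{3029} \approx -1.2512$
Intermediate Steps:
$r{\left(I \right)} = - 2 I$
$t{\left(B \right)} = B^{2}$
$p{\left(z \right)} = 25 + z^{2} - 4 z$ ($p{\left(z \right)} = \left(z^{2} - 4 z\right) + \left(-5\right)^{2} = \left(z^{2} - 4 z\right) + 25 = 25 + z^{2} - 4 z$)
$k{\left(X,w \right)} = 2 - 10 X$ ($k{\left(X,w \right)} = 2 + 5 \left(- 2 X\right) = 2 - 10 X$)
$\frac{-1659 - 2131}{k{\left(-36,p{\left(-7 \right)} \right)} + 2667} = \frac{-1659 - 2131}{\left(2 - -360\right) + 2667} = - \frac{3790}{\left(2 + 360\right) + 2667} = - \frac{3790}{362 + 2667} = - \frac{3790}{3029}$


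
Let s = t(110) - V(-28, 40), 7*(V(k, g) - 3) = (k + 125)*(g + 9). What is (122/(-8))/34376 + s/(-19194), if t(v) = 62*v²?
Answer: -7361635279/188517984 ≈ -39.050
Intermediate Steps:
V(k, g) = 3 + (9 + g)*(125 + k)/7 (V(k, g) = 3 + ((k + 125)*(g + 9))/7 = 3 + ((125 + k)*(9 + g))/7 = 3 + ((9 + g)*(125 + k))/7 = 3 + (9 + g)*(125 + k)/7)
s = 749518 (s = 62*110² - (1146/7 + (9/7)*(-28) + (125/7)*40 + (⅐)*40*(-28)) = 62*12100 - (1146/7 - 36 + 5000/7 - 160) = 750200 - 1*682 = 750200 - 682 = 749518)
(122/(-8))/34376 + s/(-19194) = (122/(-8))/34376 + 749518/(-19194) = -⅛*122*(1/34376) + 749518*(-1/19194) = -61/4*1/34376 - 53537/1371 = -61/137504 - 53537/1371 = -7361635279/188517984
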